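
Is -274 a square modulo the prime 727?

(-274/727)
  = -(274/727)    [727 ≡ 3 mod 4 ⇒ (-1/727) = -1]
  = -(137/727)    [727 ≡ 7 mod 8 ⇒ (2/727) = +1]
  = -(727/137)    [QR: 137 ≡ 1 mod 4, sign kept]
  = -(42/137)    [727 ≡ 42 mod 137]
  = -(21/137)    [137 ≡ 1 mod 8 ⇒ (2/137) = +1]
  = -(137/21)    [QR: 21 ≡ 1 mod 4, sign kept]
  = -(11/21)    [137 ≡ 11 mod 21]
  = -(21/11)    [QR: 21 ≡ 1 mod 4, sign kept]
  = -(10/11)    [21 ≡ 10 mod 11]
  = (5/11)    [11 ≡ 3 mod 8 ⇒ (2/11) = -1]
  = (11/5)    [QR: 5 ≡ 1 mod 4, sign kept]
  = (1/5)    [11 ≡ 1 mod 5]
  = 1    [(1/5) = 1]
The Legendre symbol is 1, so x^2 ≡ -274 (mod 727) has solution.

yes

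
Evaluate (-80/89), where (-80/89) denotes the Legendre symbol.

(-80/89)
  = (80/89)    [89 ≡ 1 mod 4 ⇒ (-1/89) = +1]
  = (5/89)    [89 ≡ 1 mod 8 ⇒ (2/89)^4 = +1]
  = (89/5)    [QR: 5 ≡ 1 mod 4, sign kept]
  = (4/5)    [89 ≡ 4 mod 5]
  = (1/5)    [5 ≡ 5 mod 8 ⇒ (2/5)^2 = +1]
  = 1    [(1/5) = 1]

1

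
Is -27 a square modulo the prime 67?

yes

(-27/67)
  = (40/67)    [-27 ≡ 40 mod 67]
  = -(5/67)    [67 ≡ 3 mod 8 ⇒ (2/67)^3 = -1]
  = -(67/5)    [QR: 5 ≡ 1 mod 4, sign kept]
  = -(2/5)    [67 ≡ 2 mod 5]
  = (1/5)    [5 ≡ 5 mod 8 ⇒ (2/5) = -1]
  = 1    [(1/5) = 1]
The Legendre symbol is 1, so x^2 ≡ -27 (mod 67) has solution.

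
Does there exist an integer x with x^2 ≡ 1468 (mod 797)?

yes

(1468|797)
  = (671|797)    [1468 ≡ 671 mod 797]
  = (797|671)    [QR: 797 ≡ 1 mod 4, sign kept]
  = (126|671)    [797 ≡ 126 mod 671]
  = (63|671)    [671 ≡ 7 mod 8 ⇒ (2|671) = +1]
  = -(671|63)    [QR: both ≡ 3 mod 4, sign flips]
  = -(41|63)    [671 ≡ 41 mod 63]
  = -(63|41)    [QR: 41 ≡ 1 mod 4, sign kept]
  = -(22|41)    [63 ≡ 22 mod 41]
  = -(11|41)    [41 ≡ 1 mod 8 ⇒ (2|41) = +1]
  = -(41|11)    [QR: 41 ≡ 1 mod 4, sign kept]
  = -(8|11)    [41 ≡ 8 mod 11]
  = (1|11)    [11 ≡ 3 mod 8 ⇒ (2|11)^3 = -1]
  = 1    [(1|11) = 1]
The Legendre symbol is 1, so x^2 ≡ 1468 (mod 797) has solution.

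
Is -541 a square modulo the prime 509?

(-541|509)
  = (541|509)    [509 ≡ 1 mod 4 ⇒ (-1|509) = +1]
  = (32|509)    [541 ≡ 32 mod 509]
  = -(1|509)    [509 ≡ 5 mod 8 ⇒ (2|509)^5 = -1]
  = -1    [(1|509) = 1]
The Legendre symbol is -1, so x^2 ≡ -541 (mod 509) has no solution.

no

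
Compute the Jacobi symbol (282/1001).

Factor out 2: 282 = 2·141. Since 1001 ≡ 1 (mod 8), (2/1001) = +1. Now have (141/1001).
141 ≡ 1 (mod 4), so quadratic reciprocity gives (141/1001) = (1001/141). Reduce: 1001 ≡ 14 (mod 141). Now have (14/141).
Factor out 2: 14 = 2·7. Since 141 ≡ 5 (mod 8), (2/141) = -1. Now have -(7/141).
141 ≡ 1 (mod 4), so quadratic reciprocity gives (7/141) = (141/7). Reduce: 141 ≡ 1 (mod 7). Now have -(1/7).
(1/7) = 1. Collecting the sign factors: -1.

-1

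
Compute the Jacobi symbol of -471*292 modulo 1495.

1

By multiplicativity, (-471·292 / 1495) = (-471 / 1495)·(292 / 1495).
First factor (-471 / 1495):
(-471 / 1495)
  = (1024 / 1495)    [-471 ≡ 1024 mod 1495]
  = (1 / 1495)    [1495 ≡ 7 mod 8 ⇒ (2 / 1495)^10 = +1]
  = 1    [(1 / 1495) = 1]
Second factor (292 / 1495):
(292 / 1495)
  = (73 / 1495)    [1495 ≡ 7 mod 8 ⇒ (2 / 1495)^2 = +1]
  = (1495 / 73)    [QR: 73 ≡ 1 mod 4, sign kept]
  = (35 / 73)    [1495 ≡ 35 mod 73]
  = (73 / 35)    [QR: 73 ≡ 1 mod 4, sign kept]
  = (3 / 35)    [73 ≡ 3 mod 35]
  = -(35 / 3)    [QR: both ≡ 3 mod 4, sign flips]
  = -(2 / 3)    [35 ≡ 2 mod 3]
  = (1 / 3)    [3 ≡ 3 mod 8 ⇒ (2 / 3) = -1]
  = 1    [(1 / 3) = 1]
Product: (1)·(1) = 1.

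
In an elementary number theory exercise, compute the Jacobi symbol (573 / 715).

-1

573 ≡ 1 (mod 4), so quadratic reciprocity gives (573 / 715) = (715 / 573). Reduce: 715 ≡ 142 (mod 573). Now have (142 / 573).
Factor out 2: 142 = 2·71. Since 573 ≡ 5 (mod 8), (2 / 573) = -1. Now have -(71 / 573).
573 ≡ 1 (mod 4), so quadratic reciprocity gives (71 / 573) = (573 / 71). Reduce: 573 ≡ 5 (mod 71). Now have -(5 / 71).
5 ≡ 1 (mod 4), so quadratic reciprocity gives (5 / 71) = (71 / 5). Reduce: 71 ≡ 1 (mod 5). Now have -(1 / 5).
(1 / 5) = 1. Collecting the sign factors: -1.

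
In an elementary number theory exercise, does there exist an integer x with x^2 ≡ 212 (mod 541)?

yes

Factor out 2: 212 = 2^2·53. Since 541 ≡ 5 (mod 8), (2/541) = -1, and (2/541)^2 = +1. Now have (53/541).
53 ≡ 1 (mod 4), so quadratic reciprocity gives (53/541) = (541/53). Reduce: 541 ≡ 11 (mod 53). Now have (11/53).
53 ≡ 1 (mod 4), so quadratic reciprocity gives (11/53) = (53/11). Reduce: 53 ≡ 9 (mod 11). Now have (9/11).
9 ≡ 1 (mod 4), so quadratic reciprocity gives (9/11) = (11/9). Reduce: 11 ≡ 2 (mod 9). Now have (2/9).
Factor out 2: 2 = 2. Since 9 ≡ 1 (mod 8), (2/9) = +1. Now have (1/9).
(1/9) = 1. Collecting the sign factors: 1.
(212/541) = 1, and 541 is prime, so 212 is a quadratic residue mod 541.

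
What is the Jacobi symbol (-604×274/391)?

By multiplicativity, (-604·274/391) = (-604/391)·(274/391).
First factor (-604/391):
(-604/391)
  = -(604/391)    [391 ≡ 3 mod 4 ⇒ (-1/391) = -1]
  = -(213/391)    [604 ≡ 213 mod 391]
  = -(391/213)    [QR: 213 ≡ 1 mod 4, sign kept]
  = -(178/213)    [391 ≡ 178 mod 213]
  = (89/213)    [213 ≡ 5 mod 8 ⇒ (2/213) = -1]
  = (213/89)    [QR: 89 ≡ 1 mod 4, sign kept]
  = (35/89)    [213 ≡ 35 mod 89]
  = (89/35)    [QR: 89 ≡ 1 mod 4, sign kept]
  = (19/35)    [89 ≡ 19 mod 35]
  = -(35/19)    [QR: both ≡ 3 mod 4, sign flips]
  = -(16/19)    [35 ≡ 16 mod 19]
  = -(1/19)    [19 ≡ 3 mod 8 ⇒ (2/19)^4 = +1]
  = -1    [(1/19) = 1]
Second factor (274/391):
(274/391)
  = (137/391)    [391 ≡ 7 mod 8 ⇒ (2/391) = +1]
  = (391/137)    [QR: 137 ≡ 1 mod 4, sign kept]
  = (117/137)    [391 ≡ 117 mod 137]
  = (137/117)    [QR: 117 ≡ 1 mod 4, sign kept]
  = (20/117)    [137 ≡ 20 mod 117]
  = (5/117)    [117 ≡ 5 mod 8 ⇒ (2/117)^2 = +1]
  = (117/5)    [QR: 5 ≡ 1 mod 4, sign kept]
  = (2/5)    [117 ≡ 2 mod 5]
  = -(1/5)    [5 ≡ 5 mod 8 ⇒ (2/5) = -1]
  = -1    [(1/5) = 1]
Product: (-1)·(-1) = 1.

1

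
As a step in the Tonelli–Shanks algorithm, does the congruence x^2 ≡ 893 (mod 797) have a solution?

(893|797)
  = (96|797)    [893 ≡ 96 mod 797]
  = -(3|797)    [797 ≡ 5 mod 8 ⇒ (2|797)^5 = -1]
  = -(797|3)    [QR: 797 ≡ 1 mod 4, sign kept]
  = -(2|3)    [797 ≡ 2 mod 3]
  = (1|3)    [3 ≡ 3 mod 8 ⇒ (2|3) = -1]
  = 1    [(1|3) = 1]
The Legendre symbol is 1, so x^2 ≡ 893 (mod 797) has solution.

yes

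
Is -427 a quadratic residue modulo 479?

(-427/479)
  = (52/479)    [-427 ≡ 52 mod 479]
  = (13/479)    [479 ≡ 7 mod 8 ⇒ (2/479)^2 = +1]
  = (479/13)    [QR: 13 ≡ 1 mod 4, sign kept]
  = (11/13)    [479 ≡ 11 mod 13]
  = (13/11)    [QR: 13 ≡ 1 mod 4, sign kept]
  = (2/11)    [13 ≡ 2 mod 11]
  = -(1/11)    [11 ≡ 3 mod 8 ⇒ (2/11) = -1]
  = -1    [(1/11) = 1]
(-427/479) = -1, and 479 is prime, so -427 is not a quadratic residue mod 479.

no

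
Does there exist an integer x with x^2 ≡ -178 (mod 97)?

(-178/97)
  = (178/97)    [97 ≡ 1 mod 4 ⇒ (-1/97) = +1]
  = (81/97)    [178 ≡ 81 mod 97]
  = (97/81)    [QR: 81 ≡ 1 mod 4, sign kept]
  = (16/81)    [97 ≡ 16 mod 81]
  = (1/81)    [81 ≡ 1 mod 8 ⇒ (2/81)^4 = +1]
  = 1    [(1/81) = 1]
(-178/97) = 1, and 97 is prime, so -178 is a quadratic residue mod 97.

yes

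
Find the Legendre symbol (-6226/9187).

1

(-6226/9187)
  = (2961/9187)    [-6226 ≡ 2961 mod 9187]
  = (9187/2961)    [QR: 2961 ≡ 1 mod 4, sign kept]
  = (304/2961)    [9187 ≡ 304 mod 2961]
  = (19/2961)    [2961 ≡ 1 mod 8 ⇒ (2/2961)^4 = +1]
  = (2961/19)    [QR: 2961 ≡ 1 mod 4, sign kept]
  = (16/19)    [2961 ≡ 16 mod 19]
  = (1/19)    [19 ≡ 3 mod 8 ⇒ (2/19)^4 = +1]
  = 1    [(1/19) = 1]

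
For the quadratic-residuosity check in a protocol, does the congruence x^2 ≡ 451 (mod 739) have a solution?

Both 451 ≡ 3 and 739 ≡ 3 (mod 4), so reciprocity gives (451/739) = -(739/451). Reduce: 739 ≡ 288 (mod 451). Now have -(288/451).
Factor out 2: 288 = 2^5·9. Since 451 ≡ 3 (mod 8), (2/451) = -1, and (2/451)^5 = -1. Now have (9/451).
9 ≡ 1 (mod 4), so quadratic reciprocity gives (9/451) = (451/9). Reduce: 451 ≡ 1 (mod 9). Now have (1/9).
(1/9) = 1. Collecting the sign factors: 1.
The Legendre symbol is 1, so x^2 ≡ 451 (mod 739) has solution.

yes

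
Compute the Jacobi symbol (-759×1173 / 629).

By multiplicativity, (-759·1173 / 629) = (-759 / 629)·(1173 / 629).
First factor (-759 / 629):
Pull out -1: (-759 / 629) = (-1 / 629)·(759 / 629). Since 629 ≡ 1 (mod 4), (-1 / 629) = +1. Now have (759 / 629).
Reduce the numerator: 759 ≡ 130 (mod 629), so (759 / 629) = (130 / 629).
Factor out 2: 130 = 2·65. Since 629 ≡ 5 (mod 8), (2 / 629) = -1. Now have -(65 / 629).
65 ≡ 1 (mod 4), so quadratic reciprocity gives (65 / 629) = (629 / 65). Reduce: 629 ≡ 44 (mod 65). Now have -(44 / 65).
Factor out 2: 44 = 2^2·11. Since 65 ≡ 1 (mod 8), (2 / 65) = +1, and (2 / 65)^2 = +1. Now have -(11 / 65).
65 ≡ 1 (mod 4), so quadratic reciprocity gives (11 / 65) = (65 / 11). Reduce: 65 ≡ 10 (mod 11). Now have -(10 / 11).
Factor out 2: 10 = 2·5. Since 11 ≡ 3 (mod 8), (2 / 11) = -1. Now have (5 / 11).
5 ≡ 1 (mod 4), so quadratic reciprocity gives (5 / 11) = (11 / 5). Reduce: 11 ≡ 1 (mod 5). Now have (1 / 5).
(1 / 5) = 1. Collecting the sign factors: 1.
Second factor (1173 / 629):
Reduce the numerator: 1173 ≡ 544 (mod 629), so (1173 / 629) = (544 / 629).
Factor out 2: 544 = 2^5·17. Since 629 ≡ 5 (mod 8), (2 / 629) = -1, and (2 / 629)^5 = -1. Now have -(17 / 629).
17 ≡ 1 (mod 4), so quadratic reciprocity gives (17 / 629) = (629 / 17). Reduce: 629 ≡ 0 (mod 17). Now have -(0 / 17).
The numerator is now 0 with denominator 17 > 1: the symbol is 0.
Product: (1)·(0) = 0.

0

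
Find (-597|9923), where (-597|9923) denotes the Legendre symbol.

Pull out -1: (-597|9923) = (-1|9923)·(597|9923). Since 9923 ≡ 3 (mod 4), (-1|9923) = -1. Now have -(597|9923).
597 ≡ 1 (mod 4), so quadratic reciprocity gives (597|9923) = (9923|597). Reduce: 9923 ≡ 371 (mod 597). Now have -(371|597).
597 ≡ 1 (mod 4), so quadratic reciprocity gives (371|597) = (597|371). Reduce: 597 ≡ 226 (mod 371). Now have -(226|371).
Factor out 2: 226 = 2·113. Since 371 ≡ 3 (mod 8), (2|371) = -1. Now have (113|371).
113 ≡ 1 (mod 4), so quadratic reciprocity gives (113|371) = (371|113). Reduce: 371 ≡ 32 (mod 113). Now have (32|113).
Factor out 2: 32 = 2^5. Since 113 ≡ 1 (mod 8), (2|113) = +1, and (2|113)^5 = +1. Now have (1|113).
(1|113) = 1. Collecting the sign factors: 1.

1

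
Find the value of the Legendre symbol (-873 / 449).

Reduce the numerator: -873 ≡ 25 (mod 449), so (-873 / 449) = (25 / 449).
25 ≡ 1 (mod 4), so quadratic reciprocity gives (25 / 449) = (449 / 25). Reduce: 449 ≡ 24 (mod 25). Now have (24 / 25).
Factor out 2: 24 = 2^3·3. Since 25 ≡ 1 (mod 8), (2 / 25) = +1, and (2 / 25)^3 = +1. Now have (3 / 25).
25 ≡ 1 (mod 4), so quadratic reciprocity gives (3 / 25) = (25 / 3). Reduce: 25 ≡ 1 (mod 3). Now have (1 / 3).
(1 / 3) = 1. Collecting the sign factors: 1.

1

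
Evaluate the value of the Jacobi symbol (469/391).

Reduce the numerator: 469 ≡ 78 (mod 391), so (469/391) = (78/391).
Factor out 2: 78 = 2·39. Since 391 ≡ 7 (mod 8), (2/391) = +1. Now have (39/391).
Both 39 ≡ 3 and 391 ≡ 3 (mod 4), so reciprocity gives (39/391) = -(391/39). Reduce: 391 ≡ 1 (mod 39). Now have -(1/39).
(1/39) = 1. Collecting the sign factors: -1.

-1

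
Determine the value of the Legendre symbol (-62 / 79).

(-62 / 79)
  = (17 / 79)    [-62 ≡ 17 mod 79]
  = (79 / 17)    [QR: 17 ≡ 1 mod 4, sign kept]
  = (11 / 17)    [79 ≡ 11 mod 17]
  = (17 / 11)    [QR: 17 ≡ 1 mod 4, sign kept]
  = (6 / 11)    [17 ≡ 6 mod 11]
  = -(3 / 11)    [11 ≡ 3 mod 8 ⇒ (2 / 11) = -1]
  = (11 / 3)    [QR: both ≡ 3 mod 4, sign flips]
  = (2 / 3)    [11 ≡ 2 mod 3]
  = -(1 / 3)    [3 ≡ 3 mod 8 ⇒ (2 / 3) = -1]
  = -1    [(1 / 3) = 1]

-1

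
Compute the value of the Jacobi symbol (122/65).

Reduce the numerator: 122 ≡ 57 (mod 65), so (122/65) = (57/65).
57 ≡ 1 (mod 4), so quadratic reciprocity gives (57/65) = (65/57). Reduce: 65 ≡ 8 (mod 57). Now have (8/57).
Factor out 2: 8 = 2^3. Since 57 ≡ 1 (mod 8), (2/57) = +1, and (2/57)^3 = +1. Now have (1/57).
(1/57) = 1. Collecting the sign factors: 1.

1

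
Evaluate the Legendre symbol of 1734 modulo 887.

(1734/887)
  = (847/887)    [1734 ≡ 847 mod 887]
  = -(887/847)    [QR: both ≡ 3 mod 4, sign flips]
  = -(40/847)    [887 ≡ 40 mod 847]
  = -(5/847)    [847 ≡ 7 mod 8 ⇒ (2/847)^3 = +1]
  = -(847/5)    [QR: 5 ≡ 1 mod 4, sign kept]
  = -(2/5)    [847 ≡ 2 mod 5]
  = (1/5)    [5 ≡ 5 mod 8 ⇒ (2/5) = -1]
  = 1    [(1/5) = 1]

1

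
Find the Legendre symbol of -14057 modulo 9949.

(-14057/9949)
  = (14057/9949)    [9949 ≡ 1 mod 4 ⇒ (-1/9949) = +1]
  = (4108/9949)    [14057 ≡ 4108 mod 9949]
  = (1027/9949)    [9949 ≡ 5 mod 8 ⇒ (2/9949)^2 = +1]
  = (9949/1027)    [QR: 9949 ≡ 1 mod 4, sign kept]
  = (706/1027)    [9949 ≡ 706 mod 1027]
  = -(353/1027)    [1027 ≡ 3 mod 8 ⇒ (2/1027) = -1]
  = -(1027/353)    [QR: 353 ≡ 1 mod 4, sign kept]
  = -(321/353)    [1027 ≡ 321 mod 353]
  = -(353/321)    [QR: 321 ≡ 1 mod 4, sign kept]
  = -(32/321)    [353 ≡ 32 mod 321]
  = -(1/321)    [321 ≡ 1 mod 8 ⇒ (2/321)^5 = +1]
  = -1    [(1/321) = 1]

-1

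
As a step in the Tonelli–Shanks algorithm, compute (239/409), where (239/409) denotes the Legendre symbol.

1

(239/409)
  = (409/239)    [QR: 409 ≡ 1 mod 4, sign kept]
  = (170/239)    [409 ≡ 170 mod 239]
  = (85/239)    [239 ≡ 7 mod 8 ⇒ (2/239) = +1]
  = (239/85)    [QR: 85 ≡ 1 mod 4, sign kept]
  = (69/85)    [239 ≡ 69 mod 85]
  = (85/69)    [QR: 69 ≡ 1 mod 4, sign kept]
  = (16/69)    [85 ≡ 16 mod 69]
  = (1/69)    [69 ≡ 5 mod 8 ⇒ (2/69)^4 = +1]
  = 1    [(1/69) = 1]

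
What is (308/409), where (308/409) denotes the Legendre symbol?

Factor out 2: 308 = 2^2·77. Since 409 ≡ 1 (mod 8), (2/409) = +1, and (2/409)^2 = +1. Now have (77/409).
77 ≡ 1 (mod 4), so quadratic reciprocity gives (77/409) = (409/77). Reduce: 409 ≡ 24 (mod 77). Now have (24/77).
Factor out 2: 24 = 2^3·3. Since 77 ≡ 5 (mod 8), (2/77) = -1, and (2/77)^3 = -1. Now have -(3/77).
77 ≡ 1 (mod 4), so quadratic reciprocity gives (3/77) = (77/3). Reduce: 77 ≡ 2 (mod 3). Now have -(2/3).
Factor out 2: 2 = 2. Since 3 ≡ 3 (mod 8), (2/3) = -1. Now have (1/3).
(1/3) = 1. Collecting the sign factors: 1.

1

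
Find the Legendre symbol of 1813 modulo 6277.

-1

1813 ≡ 1 (mod 4), so quadratic reciprocity gives (1813/6277) = (6277/1813). Reduce: 6277 ≡ 838 (mod 1813). Now have (838/1813).
Factor out 2: 838 = 2·419. Since 1813 ≡ 5 (mod 8), (2/1813) = -1. Now have -(419/1813).
1813 ≡ 1 (mod 4), so quadratic reciprocity gives (419/1813) = (1813/419). Reduce: 1813 ≡ 137 (mod 419). Now have -(137/419).
137 ≡ 1 (mod 4), so quadratic reciprocity gives (137/419) = (419/137). Reduce: 419 ≡ 8 (mod 137). Now have -(8/137).
Factor out 2: 8 = 2^3. Since 137 ≡ 1 (mod 8), (2/137) = +1, and (2/137)^3 = +1. Now have -(1/137).
(1/137) = 1. Collecting the sign factors: -1.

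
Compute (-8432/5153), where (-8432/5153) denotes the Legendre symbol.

(-8432/5153)
  = (8432/5153)    [5153 ≡ 1 mod 4 ⇒ (-1/5153) = +1]
  = (3279/5153)    [8432 ≡ 3279 mod 5153]
  = (5153/3279)    [QR: 5153 ≡ 1 mod 4, sign kept]
  = (1874/3279)    [5153 ≡ 1874 mod 3279]
  = (937/3279)    [3279 ≡ 7 mod 8 ⇒ (2/3279) = +1]
  = (3279/937)    [QR: 937 ≡ 1 mod 4, sign kept]
  = (468/937)    [3279 ≡ 468 mod 937]
  = (117/937)    [937 ≡ 1 mod 8 ⇒ (2/937)^2 = +1]
  = (937/117)    [QR: 117 ≡ 1 mod 4, sign kept]
  = (1/117)    [937 ≡ 1 mod 117]
  = 1    [(1/117) = 1]

1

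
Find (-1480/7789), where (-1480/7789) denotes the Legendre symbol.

1

(-1480/7789)
  = (6309/7789)    [-1480 ≡ 6309 mod 7789]
  = (7789/6309)    [QR: 6309 ≡ 1 mod 4, sign kept]
  = (1480/6309)    [7789 ≡ 1480 mod 6309]
  = -(185/6309)    [6309 ≡ 5 mod 8 ⇒ (2/6309)^3 = -1]
  = -(6309/185)    [QR: 185 ≡ 1 mod 4, sign kept]
  = -(19/185)    [6309 ≡ 19 mod 185]
  = -(185/19)    [QR: 185 ≡ 1 mod 4, sign kept]
  = -(14/19)    [185 ≡ 14 mod 19]
  = (7/19)    [19 ≡ 3 mod 8 ⇒ (2/19) = -1]
  = -(19/7)    [QR: both ≡ 3 mod 4, sign flips]
  = -(5/7)    [19 ≡ 5 mod 7]
  = -(7/5)    [QR: 5 ≡ 1 mod 4, sign kept]
  = -(2/5)    [7 ≡ 2 mod 5]
  = (1/5)    [5 ≡ 5 mod 8 ⇒ (2/5) = -1]
  = 1    [(1/5) = 1]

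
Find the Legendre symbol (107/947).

Both 107 ≡ 3 and 947 ≡ 3 (mod 4), so reciprocity gives (107/947) = -(947/107). Reduce: 947 ≡ 91 (mod 107). Now have -(91/107).
Both 91 ≡ 3 and 107 ≡ 3 (mod 4), so reciprocity gives (91/107) = -(107/91). Reduce: 107 ≡ 16 (mod 91). Now have (16/91).
Factor out 2: 16 = 2^4. Since 91 ≡ 3 (mod 8), (2/91) = -1, and (2/91)^4 = +1. Now have (1/91).
(1/91) = 1. Collecting the sign factors: 1.

1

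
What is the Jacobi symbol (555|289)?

1

Reduce the numerator: 555 ≡ 266 (mod 289), so (555|289) = (266|289).
Factor out 2: 266 = 2·133. Since 289 ≡ 1 (mod 8), (2|289) = +1. Now have (133|289).
133 ≡ 1 (mod 4), so quadratic reciprocity gives (133|289) = (289|133). Reduce: 289 ≡ 23 (mod 133). Now have (23|133).
133 ≡ 1 (mod 4), so quadratic reciprocity gives (23|133) = (133|23). Reduce: 133 ≡ 18 (mod 23). Now have (18|23).
Factor out 2: 18 = 2·9. Since 23 ≡ 7 (mod 8), (2|23) = +1. Now have (9|23).
9 ≡ 1 (mod 4), so quadratic reciprocity gives (9|23) = (23|9). Reduce: 23 ≡ 5 (mod 9). Now have (5|9).
5 ≡ 1 (mod 4), so quadratic reciprocity gives (5|9) = (9|5). Reduce: 9 ≡ 4 (mod 5). Now have (4|5).
Factor out 2: 4 = 2^2. Since 5 ≡ 5 (mod 8), (2|5) = -1, and (2|5)^2 = +1. Now have (1|5).
(1|5) = 1. Collecting the sign factors: 1.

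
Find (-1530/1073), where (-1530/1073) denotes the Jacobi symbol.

Pull out -1: (-1530/1073) = (-1/1073)·(1530/1073). Since 1073 ≡ 1 (mod 4), (-1/1073) = +1. Now have (1530/1073).
Reduce the numerator: 1530 ≡ 457 (mod 1073), so (1530/1073) = (457/1073).
457 ≡ 1 (mod 4), so quadratic reciprocity gives (457/1073) = (1073/457). Reduce: 1073 ≡ 159 (mod 457). Now have (159/457).
457 ≡ 1 (mod 4), so quadratic reciprocity gives (159/457) = (457/159). Reduce: 457 ≡ 139 (mod 159). Now have (139/159).
Both 139 ≡ 3 and 159 ≡ 3 (mod 4), so reciprocity gives (139/159) = -(159/139). Reduce: 159 ≡ 20 (mod 139). Now have -(20/139).
Factor out 2: 20 = 2^2·5. Since 139 ≡ 3 (mod 8), (2/139) = -1, and (2/139)^2 = +1. Now have -(5/139).
5 ≡ 1 (mod 4), so quadratic reciprocity gives (5/139) = (139/5). Reduce: 139 ≡ 4 (mod 5). Now have -(4/5).
Factor out 2: 4 = 2^2. Since 5 ≡ 5 (mod 8), (2/5) = -1, and (2/5)^2 = +1. Now have -(1/5).
(1/5) = 1. Collecting the sign factors: -1.

-1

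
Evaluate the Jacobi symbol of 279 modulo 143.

(279/143)
  = (136/143)    [279 ≡ 136 mod 143]
  = (17/143)    [143 ≡ 7 mod 8 ⇒ (2/143)^3 = +1]
  = (143/17)    [QR: 17 ≡ 1 mod 4, sign kept]
  = (7/17)    [143 ≡ 7 mod 17]
  = (17/7)    [QR: 17 ≡ 1 mod 4, sign kept]
  = (3/7)    [17 ≡ 3 mod 7]
  = -(7/3)    [QR: both ≡ 3 mod 4, sign flips]
  = -(1/3)    [7 ≡ 1 mod 3]
  = -1    [(1/3) = 1]

-1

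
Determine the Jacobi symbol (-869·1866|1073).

1

By multiplicativity, (-869·1866|1073) = (-869|1073)·(1866|1073).
First factor (-869|1073):
(-869|1073)
  = (204|1073)    [-869 ≡ 204 mod 1073]
  = (51|1073)    [1073 ≡ 1 mod 8 ⇒ (2|1073)^2 = +1]
  = (1073|51)    [QR: 1073 ≡ 1 mod 4, sign kept]
  = (2|51)    [1073 ≡ 2 mod 51]
  = -(1|51)    [51 ≡ 3 mod 8 ⇒ (2|51) = -1]
  = -1    [(1|51) = 1]
Second factor (1866|1073):
(1866|1073)
  = (793|1073)    [1866 ≡ 793 mod 1073]
  = (1073|793)    [QR: 793 ≡ 1 mod 4, sign kept]
  = (280|793)    [1073 ≡ 280 mod 793]
  = (35|793)    [793 ≡ 1 mod 8 ⇒ (2|793)^3 = +1]
  = (793|35)    [QR: 793 ≡ 1 mod 4, sign kept]
  = (23|35)    [793 ≡ 23 mod 35]
  = -(35|23)    [QR: both ≡ 3 mod 4, sign flips]
  = -(12|23)    [35 ≡ 12 mod 23]
  = -(3|23)    [23 ≡ 7 mod 8 ⇒ (2|23)^2 = +1]
  = (23|3)    [QR: both ≡ 3 mod 4, sign flips]
  = (2|3)    [23 ≡ 2 mod 3]
  = -(1|3)    [3 ≡ 3 mod 8 ⇒ (2|3) = -1]
  = -1    [(1|3) = 1]
Product: (-1)·(-1) = 1.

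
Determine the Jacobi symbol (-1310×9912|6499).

1

By multiplicativity, (-1310·9912|6499) = (-1310|6499)·(9912|6499).
First factor (-1310|6499):
Pull out -1: (-1310|6499) = (-1|6499)·(1310|6499). Since 6499 ≡ 3 (mod 4), (-1|6499) = -1. Now have -(1310|6499).
Factor out 2: 1310 = 2·655. Since 6499 ≡ 3 (mod 8), (2|6499) = -1. Now have (655|6499).
Both 655 ≡ 3 and 6499 ≡ 3 (mod 4), so reciprocity gives (655|6499) = -(6499|655). Reduce: 6499 ≡ 604 (mod 655). Now have -(604|655).
Factor out 2: 604 = 2^2·151. Since 655 ≡ 7 (mod 8), (2|655) = +1, and (2|655)^2 = +1. Now have -(151|655).
Both 151 ≡ 3 and 655 ≡ 3 (mod 4), so reciprocity gives (151|655) = -(655|151). Reduce: 655 ≡ 51 (mod 151). Now have (51|151).
Both 51 ≡ 3 and 151 ≡ 3 (mod 4), so reciprocity gives (51|151) = -(151|51). Reduce: 151 ≡ 49 (mod 51). Now have -(49|51).
49 ≡ 1 (mod 4), so quadratic reciprocity gives (49|51) = (51|49). Reduce: 51 ≡ 2 (mod 49). Now have -(2|49).
Factor out 2: 2 = 2. Since 49 ≡ 1 (mod 8), (2|49) = +1. Now have -(1|49).
(1|49) = 1. Collecting the sign factors: -1.
Second factor (9912|6499):
Reduce the numerator: 9912 ≡ 3413 (mod 6499), so (9912|6499) = (3413|6499).
3413 ≡ 1 (mod 4), so quadratic reciprocity gives (3413|6499) = (6499|3413). Reduce: 6499 ≡ 3086 (mod 3413). Now have (3086|3413).
Factor out 2: 3086 = 2·1543. Since 3413 ≡ 5 (mod 8), (2|3413) = -1. Now have -(1543|3413).
3413 ≡ 1 (mod 4), so quadratic reciprocity gives (1543|3413) = (3413|1543). Reduce: 3413 ≡ 327 (mod 1543). Now have -(327|1543).
Both 327 ≡ 3 and 1543 ≡ 3 (mod 4), so reciprocity gives (327|1543) = -(1543|327). Reduce: 1543 ≡ 235 (mod 327). Now have (235|327).
Both 235 ≡ 3 and 327 ≡ 3 (mod 4), so reciprocity gives (235|327) = -(327|235). Reduce: 327 ≡ 92 (mod 235). Now have -(92|235).
Factor out 2: 92 = 2^2·23. Since 235 ≡ 3 (mod 8), (2|235) = -1, and (2|235)^2 = +1. Now have -(23|235).
Both 23 ≡ 3 and 235 ≡ 3 (mod 4), so reciprocity gives (23|235) = -(235|23). Reduce: 235 ≡ 5 (mod 23). Now have (5|23).
5 ≡ 1 (mod 4), so quadratic reciprocity gives (5|23) = (23|5). Reduce: 23 ≡ 3 (mod 5). Now have (3|5).
5 ≡ 1 (mod 4), so quadratic reciprocity gives (3|5) = (5|3). Reduce: 5 ≡ 2 (mod 3). Now have (2|3).
Factor out 2: 2 = 2. Since 3 ≡ 3 (mod 8), (2|3) = -1. Now have -(1|3).
(1|3) = 1. Collecting the sign factors: -1.
Product: (-1)·(-1) = 1.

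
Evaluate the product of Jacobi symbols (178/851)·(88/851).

-1

By multiplicativity, (178·88/851) = (178/851)·(88/851).
First factor (178/851):
Factor out 2: 178 = 2·89. Since 851 ≡ 3 (mod 8), (2/851) = -1. Now have -(89/851).
89 ≡ 1 (mod 4), so quadratic reciprocity gives (89/851) = (851/89). Reduce: 851 ≡ 50 (mod 89). Now have -(50/89).
Factor out 2: 50 = 2·25. Since 89 ≡ 1 (mod 8), (2/89) = +1. Now have -(25/89).
25 ≡ 1 (mod 4), so quadratic reciprocity gives (25/89) = (89/25). Reduce: 89 ≡ 14 (mod 25). Now have -(14/25).
Factor out 2: 14 = 2·7. Since 25 ≡ 1 (mod 8), (2/25) = +1. Now have -(7/25).
25 ≡ 1 (mod 4), so quadratic reciprocity gives (7/25) = (25/7). Reduce: 25 ≡ 4 (mod 7). Now have -(4/7).
Factor out 2: 4 = 2^2. Since 7 ≡ 7 (mod 8), (2/7) = +1, and (2/7)^2 = +1. Now have -(1/7).
(1/7) = 1. Collecting the sign factors: -1.
Second factor (88/851):
Factor out 2: 88 = 2^3·11. Since 851 ≡ 3 (mod 8), (2/851) = -1, and (2/851)^3 = -1. Now have -(11/851).
Both 11 ≡ 3 and 851 ≡ 3 (mod 4), so reciprocity gives (11/851) = -(851/11). Reduce: 851 ≡ 4 (mod 11). Now have (4/11).
Factor out 2: 4 = 2^2. Since 11 ≡ 3 (mod 8), (2/11) = -1, and (2/11)^2 = +1. Now have (1/11).
(1/11) = 1. Collecting the sign factors: 1.
Product: (-1)·(1) = -1.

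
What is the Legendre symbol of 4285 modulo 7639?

4285 ≡ 1 (mod 4), so quadratic reciprocity gives (4285/7639) = (7639/4285). Reduce: 7639 ≡ 3354 (mod 4285). Now have (3354/4285).
Factor out 2: 3354 = 2·1677. Since 4285 ≡ 5 (mod 8), (2/4285) = -1. Now have -(1677/4285).
1677 ≡ 1 (mod 4), so quadratic reciprocity gives (1677/4285) = (4285/1677). Reduce: 4285 ≡ 931 (mod 1677). Now have -(931/1677).
1677 ≡ 1 (mod 4), so quadratic reciprocity gives (931/1677) = (1677/931). Reduce: 1677 ≡ 746 (mod 931). Now have -(746/931).
Factor out 2: 746 = 2·373. Since 931 ≡ 3 (mod 8), (2/931) = -1. Now have (373/931).
373 ≡ 1 (mod 4), so quadratic reciprocity gives (373/931) = (931/373). Reduce: 931 ≡ 185 (mod 373). Now have (185/373).
185 ≡ 1 (mod 4), so quadratic reciprocity gives (185/373) = (373/185). Reduce: 373 ≡ 3 (mod 185). Now have (3/185).
185 ≡ 1 (mod 4), so quadratic reciprocity gives (3/185) = (185/3). Reduce: 185 ≡ 2 (mod 3). Now have (2/3).
Factor out 2: 2 = 2. Since 3 ≡ 3 (mod 8), (2/3) = -1. Now have -(1/3).
(1/3) = 1. Collecting the sign factors: -1.

-1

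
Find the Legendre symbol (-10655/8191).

1

Pull out -1: (-10655/8191) = (-1/8191)·(10655/8191). Since 8191 ≡ 3 (mod 4), (-1/8191) = -1. Now have -(10655/8191).
Reduce the numerator: 10655 ≡ 2464 (mod 8191), so (10655/8191) = (2464/8191).
Factor out 2: 2464 = 2^5·77. Since 8191 ≡ 7 (mod 8), (2/8191) = +1, and (2/8191)^5 = +1. Now have -(77/8191).
77 ≡ 1 (mod 4), so quadratic reciprocity gives (77/8191) = (8191/77). Reduce: 8191 ≡ 29 (mod 77). Now have -(29/77).
29 ≡ 1 (mod 4), so quadratic reciprocity gives (29/77) = (77/29). Reduce: 77 ≡ 19 (mod 29). Now have -(19/29).
29 ≡ 1 (mod 4), so quadratic reciprocity gives (19/29) = (29/19). Reduce: 29 ≡ 10 (mod 19). Now have -(10/19).
Factor out 2: 10 = 2·5. Since 19 ≡ 3 (mod 8), (2/19) = -1. Now have (5/19).
5 ≡ 1 (mod 4), so quadratic reciprocity gives (5/19) = (19/5). Reduce: 19 ≡ 4 (mod 5). Now have (4/5).
Factor out 2: 4 = 2^2. Since 5 ≡ 5 (mod 8), (2/5) = -1, and (2/5)^2 = +1. Now have (1/5).
(1/5) = 1. Collecting the sign factors: 1.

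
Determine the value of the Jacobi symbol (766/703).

1

Reduce the numerator: 766 ≡ 63 (mod 703), so (766/703) = (63/703).
Both 63 ≡ 3 and 703 ≡ 3 (mod 4), so reciprocity gives (63/703) = -(703/63). Reduce: 703 ≡ 10 (mod 63). Now have -(10/63).
Factor out 2: 10 = 2·5. Since 63 ≡ 7 (mod 8), (2/63) = +1. Now have -(5/63).
5 ≡ 1 (mod 4), so quadratic reciprocity gives (5/63) = (63/5). Reduce: 63 ≡ 3 (mod 5). Now have -(3/5).
5 ≡ 1 (mod 4), so quadratic reciprocity gives (3/5) = (5/3). Reduce: 5 ≡ 2 (mod 3). Now have -(2/3).
Factor out 2: 2 = 2. Since 3 ≡ 3 (mod 8), (2/3) = -1. Now have (1/3).
(1/3) = 1. Collecting the sign factors: 1.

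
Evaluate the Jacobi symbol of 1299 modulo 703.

(1299|703)
  = (596|703)    [1299 ≡ 596 mod 703]
  = (149|703)    [703 ≡ 7 mod 8 ⇒ (2|703)^2 = +1]
  = (703|149)    [QR: 149 ≡ 1 mod 4, sign kept]
  = (107|149)    [703 ≡ 107 mod 149]
  = (149|107)    [QR: 149 ≡ 1 mod 4, sign kept]
  = (42|107)    [149 ≡ 42 mod 107]
  = -(21|107)    [107 ≡ 3 mod 8 ⇒ (2|107) = -1]
  = -(107|21)    [QR: 21 ≡ 1 mod 4, sign kept]
  = -(2|21)    [107 ≡ 2 mod 21]
  = (1|21)    [21 ≡ 5 mod 8 ⇒ (2|21) = -1]
  = 1    [(1|21) = 1]

1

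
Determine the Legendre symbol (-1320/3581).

-1

Reduce the numerator: -1320 ≡ 2261 (mod 3581), so (-1320/3581) = (2261/3581).
2261 ≡ 1 (mod 4), so quadratic reciprocity gives (2261/3581) = (3581/2261). Reduce: 3581 ≡ 1320 (mod 2261). Now have (1320/2261).
Factor out 2: 1320 = 2^3·165. Since 2261 ≡ 5 (mod 8), (2/2261) = -1, and (2/2261)^3 = -1. Now have -(165/2261).
165 ≡ 1 (mod 4), so quadratic reciprocity gives (165/2261) = (2261/165). Reduce: 2261 ≡ 116 (mod 165). Now have -(116/165).
Factor out 2: 116 = 2^2·29. Since 165 ≡ 5 (mod 8), (2/165) = -1, and (2/165)^2 = +1. Now have -(29/165).
29 ≡ 1 (mod 4), so quadratic reciprocity gives (29/165) = (165/29). Reduce: 165 ≡ 20 (mod 29). Now have -(20/29).
Factor out 2: 20 = 2^2·5. Since 29 ≡ 5 (mod 8), (2/29) = -1, and (2/29)^2 = +1. Now have -(5/29).
5 ≡ 1 (mod 4), so quadratic reciprocity gives (5/29) = (29/5). Reduce: 29 ≡ 4 (mod 5). Now have -(4/5).
Factor out 2: 4 = 2^2. Since 5 ≡ 5 (mod 8), (2/5) = -1, and (2/5)^2 = +1. Now have -(1/5).
(1/5) = 1. Collecting the sign factors: -1.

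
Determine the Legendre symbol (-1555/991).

(-1555/991)
  = (427/991)    [-1555 ≡ 427 mod 991]
  = -(991/427)    [QR: both ≡ 3 mod 4, sign flips]
  = -(137/427)    [991 ≡ 137 mod 427]
  = -(427/137)    [QR: 137 ≡ 1 mod 4, sign kept]
  = -(16/137)    [427 ≡ 16 mod 137]
  = -(1/137)    [137 ≡ 1 mod 8 ⇒ (2/137)^4 = +1]
  = -1    [(1/137) = 1]

-1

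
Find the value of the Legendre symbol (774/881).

(774/881)
  = (387/881)    [881 ≡ 1 mod 8 ⇒ (2/881) = +1]
  = (881/387)    [QR: 881 ≡ 1 mod 4, sign kept]
  = (107/387)    [881 ≡ 107 mod 387]
  = -(387/107)    [QR: both ≡ 3 mod 4, sign flips]
  = -(66/107)    [387 ≡ 66 mod 107]
  = (33/107)    [107 ≡ 3 mod 8 ⇒ (2/107) = -1]
  = (107/33)    [QR: 33 ≡ 1 mod 4, sign kept]
  = (8/33)    [107 ≡ 8 mod 33]
  = (1/33)    [33 ≡ 1 mod 8 ⇒ (2/33)^3 = +1]
  = 1    [(1/33) = 1]

1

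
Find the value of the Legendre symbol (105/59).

1

(105/59)
  = (46/59)    [105 ≡ 46 mod 59]
  = -(23/59)    [59 ≡ 3 mod 8 ⇒ (2/59) = -1]
  = (59/23)    [QR: both ≡ 3 mod 4, sign flips]
  = (13/23)    [59 ≡ 13 mod 23]
  = (23/13)    [QR: 13 ≡ 1 mod 4, sign kept]
  = (10/13)    [23 ≡ 10 mod 13]
  = -(5/13)    [13 ≡ 5 mod 8 ⇒ (2/13) = -1]
  = -(13/5)    [QR: 5 ≡ 1 mod 4, sign kept]
  = -(3/5)    [13 ≡ 3 mod 5]
  = -(5/3)    [QR: 5 ≡ 1 mod 4, sign kept]
  = -(2/3)    [5 ≡ 2 mod 3]
  = (1/3)    [3 ≡ 3 mod 8 ⇒ (2/3) = -1]
  = 1    [(1/3) = 1]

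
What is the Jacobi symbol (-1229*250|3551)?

By multiplicativity, (-1229·250|3551) = (-1229|3551)·(250|3551).
First factor (-1229|3551):
(-1229|3551)
  = (2322|3551)    [-1229 ≡ 2322 mod 3551]
  = (1161|3551)    [3551 ≡ 7 mod 8 ⇒ (2|3551) = +1]
  = (3551|1161)    [QR: 1161 ≡ 1 mod 4, sign kept]
  = (68|1161)    [3551 ≡ 68 mod 1161]
  = (17|1161)    [1161 ≡ 1 mod 8 ⇒ (2|1161)^2 = +1]
  = (1161|17)    [QR: 17 ≡ 1 mod 4, sign kept]
  = (5|17)    [1161 ≡ 5 mod 17]
  = (17|5)    [QR: 5 ≡ 1 mod 4, sign kept]
  = (2|5)    [17 ≡ 2 mod 5]
  = -(1|5)    [5 ≡ 5 mod 8 ⇒ (2|5) = -1]
  = -1    [(1|5) = 1]
Second factor (250|3551):
(250|3551)
  = (125|3551)    [3551 ≡ 7 mod 8 ⇒ (2|3551) = +1]
  = (3551|125)    [QR: 125 ≡ 1 mod 4, sign kept]
  = (51|125)    [3551 ≡ 51 mod 125]
  = (125|51)    [QR: 125 ≡ 1 mod 4, sign kept]
  = (23|51)    [125 ≡ 23 mod 51]
  = -(51|23)    [QR: both ≡ 3 mod 4, sign flips]
  = -(5|23)    [51 ≡ 5 mod 23]
  = -(23|5)    [QR: 5 ≡ 1 mod 4, sign kept]
  = -(3|5)    [23 ≡ 3 mod 5]
  = -(5|3)    [QR: 5 ≡ 1 mod 4, sign kept]
  = -(2|3)    [5 ≡ 2 mod 3]
  = (1|3)    [3 ≡ 3 mod 8 ⇒ (2|3) = -1]
  = 1    [(1|3) = 1]
Product: (-1)·(1) = -1.

-1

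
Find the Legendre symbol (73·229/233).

By multiplicativity, (73·229/233) = (73/233)·(229/233).
First factor (73/233):
73 ≡ 1 (mod 4), so quadratic reciprocity gives (73/233) = (233/73). Reduce: 233 ≡ 14 (mod 73). Now have (14/73).
Factor out 2: 14 = 2·7. Since 73 ≡ 1 (mod 8), (2/73) = +1. Now have (7/73).
73 ≡ 1 (mod 4), so quadratic reciprocity gives (7/73) = (73/7). Reduce: 73 ≡ 3 (mod 7). Now have (3/7).
Both 3 ≡ 3 and 7 ≡ 3 (mod 4), so reciprocity gives (3/7) = -(7/3). Reduce: 7 ≡ 1 (mod 3). Now have -(1/3).
(1/3) = 1. Collecting the sign factors: -1.
Second factor (229/233):
229 ≡ 1 (mod 4), so quadratic reciprocity gives (229/233) = (233/229). Reduce: 233 ≡ 4 (mod 229). Now have (4/229).
Factor out 2: 4 = 2^2. Since 229 ≡ 5 (mod 8), (2/229) = -1, and (2/229)^2 = +1. Now have (1/229).
(1/229) = 1. Collecting the sign factors: 1.
Product: (-1)·(1) = -1.

-1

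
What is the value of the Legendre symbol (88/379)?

1

(88/379)
  = -(11/379)    [379 ≡ 3 mod 8 ⇒ (2/379)^3 = -1]
  = (379/11)    [QR: both ≡ 3 mod 4, sign flips]
  = (5/11)    [379 ≡ 5 mod 11]
  = (11/5)    [QR: 5 ≡ 1 mod 4, sign kept]
  = (1/5)    [11 ≡ 1 mod 5]
  = 1    [(1/5) = 1]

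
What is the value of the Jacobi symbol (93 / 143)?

-1

(93 / 143)
  = (143 / 93)    [QR: 93 ≡ 1 mod 4, sign kept]
  = (50 / 93)    [143 ≡ 50 mod 93]
  = -(25 / 93)    [93 ≡ 5 mod 8 ⇒ (2 / 93) = -1]
  = -(93 / 25)    [QR: 25 ≡ 1 mod 4, sign kept]
  = -(18 / 25)    [93 ≡ 18 mod 25]
  = -(9 / 25)    [25 ≡ 1 mod 8 ⇒ (2 / 25) = +1]
  = -(25 / 9)    [QR: 9 ≡ 1 mod 4, sign kept]
  = -(7 / 9)    [25 ≡ 7 mod 9]
  = -(9 / 7)    [QR: 9 ≡ 1 mod 4, sign kept]
  = -(2 / 7)    [9 ≡ 2 mod 7]
  = -(1 / 7)    [7 ≡ 7 mod 8 ⇒ (2 / 7) = +1]
  = -1    [(1 / 7) = 1]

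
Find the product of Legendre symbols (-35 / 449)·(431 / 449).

1

By multiplicativity, (-35·431 / 449) = (-35 / 449)·(431 / 449).
First factor (-35 / 449):
Pull out -1: (-35 / 449) = (-1 / 449)·(35 / 449). Since 449 ≡ 1 (mod 4), (-1 / 449) = +1. Now have (35 / 449).
449 ≡ 1 (mod 4), so quadratic reciprocity gives (35 / 449) = (449 / 35). Reduce: 449 ≡ 29 (mod 35). Now have (29 / 35).
29 ≡ 1 (mod 4), so quadratic reciprocity gives (29 / 35) = (35 / 29). Reduce: 35 ≡ 6 (mod 29). Now have (6 / 29).
Factor out 2: 6 = 2·3. Since 29 ≡ 5 (mod 8), (2 / 29) = -1. Now have -(3 / 29).
29 ≡ 1 (mod 4), so quadratic reciprocity gives (3 / 29) = (29 / 3). Reduce: 29 ≡ 2 (mod 3). Now have -(2 / 3).
Factor out 2: 2 = 2. Since 3 ≡ 3 (mod 8), (2 / 3) = -1. Now have (1 / 3).
(1 / 3) = 1. Collecting the sign factors: 1.
Second factor (431 / 449):
449 ≡ 1 (mod 4), so quadratic reciprocity gives (431 / 449) = (449 / 431). Reduce: 449 ≡ 18 (mod 431). Now have (18 / 431).
Factor out 2: 18 = 2·9. Since 431 ≡ 7 (mod 8), (2 / 431) = +1. Now have (9 / 431).
9 ≡ 1 (mod 4), so quadratic reciprocity gives (9 / 431) = (431 / 9). Reduce: 431 ≡ 8 (mod 9). Now have (8 / 9).
Factor out 2: 8 = 2^3. Since 9 ≡ 1 (mod 8), (2 / 9) = +1, and (2 / 9)^3 = +1. Now have (1 / 9).
(1 / 9) = 1. Collecting the sign factors: 1.
Product: (1)·(1) = 1.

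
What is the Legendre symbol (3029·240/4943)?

-1

By multiplicativity, (3029·240/4943) = (3029/4943)·(240/4943).
First factor (3029/4943):
3029 ≡ 1 (mod 4), so quadratic reciprocity gives (3029/4943) = (4943/3029). Reduce: 4943 ≡ 1914 (mod 3029). Now have (1914/3029).
Factor out 2: 1914 = 2·957. Since 3029 ≡ 5 (mod 8), (2/3029) = -1. Now have -(957/3029).
957 ≡ 1 (mod 4), so quadratic reciprocity gives (957/3029) = (3029/957). Reduce: 3029 ≡ 158 (mod 957). Now have -(158/957).
Factor out 2: 158 = 2·79. Since 957 ≡ 5 (mod 8), (2/957) = -1. Now have (79/957).
957 ≡ 1 (mod 4), so quadratic reciprocity gives (79/957) = (957/79). Reduce: 957 ≡ 9 (mod 79). Now have (9/79).
9 ≡ 1 (mod 4), so quadratic reciprocity gives (9/79) = (79/9). Reduce: 79 ≡ 7 (mod 9). Now have (7/9).
9 ≡ 1 (mod 4), so quadratic reciprocity gives (7/9) = (9/7). Reduce: 9 ≡ 2 (mod 7). Now have (2/7).
Factor out 2: 2 = 2. Since 7 ≡ 7 (mod 8), (2/7) = +1. Now have (1/7).
(1/7) = 1. Collecting the sign factors: 1.
Second factor (240/4943):
Factor out 2: 240 = 2^4·15. Since 4943 ≡ 7 (mod 8), (2/4943) = +1, and (2/4943)^4 = +1. Now have (15/4943).
Both 15 ≡ 3 and 4943 ≡ 3 (mod 4), so reciprocity gives (15/4943) = -(4943/15). Reduce: 4943 ≡ 8 (mod 15). Now have -(8/15).
Factor out 2: 8 = 2^3. Since 15 ≡ 7 (mod 8), (2/15) = +1, and (2/15)^3 = +1. Now have -(1/15).
(1/15) = 1. Collecting the sign factors: -1.
Product: (1)·(-1) = -1.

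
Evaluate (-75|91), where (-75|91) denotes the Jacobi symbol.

1

Reduce the numerator: -75 ≡ 16 (mod 91), so (-75|91) = (16|91).
Factor out 2: 16 = 2^4. Since 91 ≡ 3 (mod 8), (2|91) = -1, and (2|91)^4 = +1. Now have (1|91).
(1|91) = 1. Collecting the sign factors: 1.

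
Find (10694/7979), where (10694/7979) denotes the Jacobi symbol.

1

(10694/7979)
  = (2715/7979)    [10694 ≡ 2715 mod 7979]
  = -(7979/2715)    [QR: both ≡ 3 mod 4, sign flips]
  = -(2549/2715)    [7979 ≡ 2549 mod 2715]
  = -(2715/2549)    [QR: 2549 ≡ 1 mod 4, sign kept]
  = -(166/2549)    [2715 ≡ 166 mod 2549]
  = (83/2549)    [2549 ≡ 5 mod 8 ⇒ (2/2549) = -1]
  = (2549/83)    [QR: 2549 ≡ 1 mod 4, sign kept]
  = (59/83)    [2549 ≡ 59 mod 83]
  = -(83/59)    [QR: both ≡ 3 mod 4, sign flips]
  = -(24/59)    [83 ≡ 24 mod 59]
  = (3/59)    [59 ≡ 3 mod 8 ⇒ (2/59)^3 = -1]
  = -(59/3)    [QR: both ≡ 3 mod 4, sign flips]
  = -(2/3)    [59 ≡ 2 mod 3]
  = (1/3)    [3 ≡ 3 mod 8 ⇒ (2/3) = -1]
  = 1    [(1/3) = 1]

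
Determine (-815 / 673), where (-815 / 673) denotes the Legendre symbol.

-1

(-815 / 673)
  = (531 / 673)    [-815 ≡ 531 mod 673]
  = (673 / 531)    [QR: 673 ≡ 1 mod 4, sign kept]
  = (142 / 531)    [673 ≡ 142 mod 531]
  = -(71 / 531)    [531 ≡ 3 mod 8 ⇒ (2 / 531) = -1]
  = (531 / 71)    [QR: both ≡ 3 mod 4, sign flips]
  = (34 / 71)    [531 ≡ 34 mod 71]
  = (17 / 71)    [71 ≡ 7 mod 8 ⇒ (2 / 71) = +1]
  = (71 / 17)    [QR: 17 ≡ 1 mod 4, sign kept]
  = (3 / 17)    [71 ≡ 3 mod 17]
  = (17 / 3)    [QR: 17 ≡ 1 mod 4, sign kept]
  = (2 / 3)    [17 ≡ 2 mod 3]
  = -(1 / 3)    [3 ≡ 3 mod 8 ⇒ (2 / 3) = -1]
  = -1    [(1 / 3) = 1]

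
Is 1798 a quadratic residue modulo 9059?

no

Factor out 2: 1798 = 2·899. Since 9059 ≡ 3 (mod 8), (2/9059) = -1. Now have -(899/9059).
Both 899 ≡ 3 and 9059 ≡ 3 (mod 4), so reciprocity gives (899/9059) = -(9059/899). Reduce: 9059 ≡ 69 (mod 899). Now have (69/899).
69 ≡ 1 (mod 4), so quadratic reciprocity gives (69/899) = (899/69). Reduce: 899 ≡ 2 (mod 69). Now have (2/69).
Factor out 2: 2 = 2. Since 69 ≡ 5 (mod 8), (2/69) = -1. Now have -(1/69).
(1/69) = 1. Collecting the sign factors: -1.
(1798/9059) = -1, and 9059 is prime, so 1798 is not a quadratic residue mod 9059.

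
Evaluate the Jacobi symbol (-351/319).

-1

Reduce the numerator: -351 ≡ 287 (mod 319), so (-351/319) = (287/319).
Both 287 ≡ 3 and 319 ≡ 3 (mod 4), so reciprocity gives (287/319) = -(319/287). Reduce: 319 ≡ 32 (mod 287). Now have -(32/287).
Factor out 2: 32 = 2^5. Since 287 ≡ 7 (mod 8), (2/287) = +1, and (2/287)^5 = +1. Now have -(1/287).
(1/287) = 1. Collecting the sign factors: -1.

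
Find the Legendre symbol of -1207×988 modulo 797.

-1

By multiplicativity, (-1207·988 / 797) = (-1207 / 797)·(988 / 797).
First factor (-1207 / 797):
(-1207 / 797)
  = (387 / 797)    [-1207 ≡ 387 mod 797]
  = (797 / 387)    [QR: 797 ≡ 1 mod 4, sign kept]
  = (23 / 387)    [797 ≡ 23 mod 387]
  = -(387 / 23)    [QR: both ≡ 3 mod 4, sign flips]
  = -(19 / 23)    [387 ≡ 19 mod 23]
  = (23 / 19)    [QR: both ≡ 3 mod 4, sign flips]
  = (4 / 19)    [23 ≡ 4 mod 19]
  = (1 / 19)    [19 ≡ 3 mod 8 ⇒ (2 / 19)^2 = +1]
  = 1    [(1 / 19) = 1]
Second factor (988 / 797):
(988 / 797)
  = (191 / 797)    [988 ≡ 191 mod 797]
  = (797 / 191)    [QR: 797 ≡ 1 mod 4, sign kept]
  = (33 / 191)    [797 ≡ 33 mod 191]
  = (191 / 33)    [QR: 33 ≡ 1 mod 4, sign kept]
  = (26 / 33)    [191 ≡ 26 mod 33]
  = (13 / 33)    [33 ≡ 1 mod 8 ⇒ (2 / 33) = +1]
  = (33 / 13)    [QR: 13 ≡ 1 mod 4, sign kept]
  = (7 / 13)    [33 ≡ 7 mod 13]
  = (13 / 7)    [QR: 13 ≡ 1 mod 4, sign kept]
  = (6 / 7)    [13 ≡ 6 mod 7]
  = (3 / 7)    [7 ≡ 7 mod 8 ⇒ (2 / 7) = +1]
  = -(7 / 3)    [QR: both ≡ 3 mod 4, sign flips]
  = -(1 / 3)    [7 ≡ 1 mod 3]
  = -1    [(1 / 3) = 1]
Product: (1)·(-1) = -1.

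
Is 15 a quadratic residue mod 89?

89 ≡ 1 (mod 4), so quadratic reciprocity gives (15/89) = (89/15). Reduce: 89 ≡ 14 (mod 15). Now have (14/15).
Factor out 2: 14 = 2·7. Since 15 ≡ 7 (mod 8), (2/15) = +1. Now have (7/15).
Both 7 ≡ 3 and 15 ≡ 3 (mod 4), so reciprocity gives (7/15) = -(15/7). Reduce: 15 ≡ 1 (mod 7). Now have -(1/7).
(1/7) = 1. Collecting the sign factors: -1.
The Legendre symbol is -1, so x^2 ≡ 15 (mod 89) has no solution.

no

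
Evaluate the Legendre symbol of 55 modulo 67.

1

(55/67)
  = -(67/55)    [QR: both ≡ 3 mod 4, sign flips]
  = -(12/55)    [67 ≡ 12 mod 55]
  = -(3/55)    [55 ≡ 7 mod 8 ⇒ (2/55)^2 = +1]
  = (55/3)    [QR: both ≡ 3 mod 4, sign flips]
  = (1/3)    [55 ≡ 1 mod 3]
  = 1    [(1/3) = 1]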